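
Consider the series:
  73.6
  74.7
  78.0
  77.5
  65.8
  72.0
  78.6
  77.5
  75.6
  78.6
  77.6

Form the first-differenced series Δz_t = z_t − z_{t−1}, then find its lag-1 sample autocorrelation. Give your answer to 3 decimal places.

First differences Δz: 1.1, 3.3, -0.5, -11.7, 6.2, 6.6, -1.1, -1.9, 3.0, -1.0
Mean of differences = 0.4000
Numerator Σ(Δz_t−Δz̄)(Δz_{t+1}−Δz̄) = -39.3800
Denominator Σ(Δz_t−Δz̄)² = 244.4600
r_1(Δz) = -39.3800 / 244.4600 = -0.161

-0.161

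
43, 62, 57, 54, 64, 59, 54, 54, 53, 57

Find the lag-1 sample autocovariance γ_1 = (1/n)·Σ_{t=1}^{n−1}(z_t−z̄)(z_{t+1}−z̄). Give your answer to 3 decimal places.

Mean z̄ = (43 + 62 + 57 + 54 + 64 + 59 + 54 + 54 + 53 + 57)/10 = 55.7000
Σ_{t=1}^{9}(z_t−z̄)(z_{t+1}−z̄) = -62.3900
γ_1 = -62.3900 / 10 = -6.239

-6.239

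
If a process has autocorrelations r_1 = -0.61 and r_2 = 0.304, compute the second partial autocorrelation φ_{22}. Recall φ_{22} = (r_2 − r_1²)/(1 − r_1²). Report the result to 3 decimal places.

-0.108

φ_{22} = (r_2 − r_1²) / (1 − r_1²)
r_1² = (-0.61)² = 0.3721
Numerator = 0.304 − 0.3721 = -0.0681; denominator = 1 − 0.3721 = 0.6279
φ_{22} = -0.0681 / 0.6279 = -0.108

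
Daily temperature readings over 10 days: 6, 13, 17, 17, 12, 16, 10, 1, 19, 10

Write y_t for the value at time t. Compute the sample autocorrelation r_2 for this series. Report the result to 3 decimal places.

Mean ȳ = (6 + 13 + 17 + 17 + 12 + 16 + 10 + 1 + 19 + 10)/10 = 12.1000
Numerator Σ_{t=1}^{8}(y_t−ȳ)(y_{t+2}−ȳ) = -41.1200
Denominator Σ(y_t−ȳ)² = 280.9000
r_2 = -41.1200 / 280.9000 = -0.146

-0.146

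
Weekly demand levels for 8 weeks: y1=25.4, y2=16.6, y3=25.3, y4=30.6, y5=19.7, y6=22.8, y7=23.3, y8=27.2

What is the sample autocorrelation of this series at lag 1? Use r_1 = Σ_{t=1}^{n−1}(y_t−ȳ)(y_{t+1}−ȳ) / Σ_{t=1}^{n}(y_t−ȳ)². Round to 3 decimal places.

-0.278

Mean ȳ = (25.4 + 16.6 + 25.3 + 30.6 + 19.7 + 22.8 + 23.3 + 27.2)/8 = 23.8625
Σ(y_t−ȳ)(y_{t+1}−ȳ) = (-11.1661) + (-10.4398) + (9.6852) + (-28.0448) + (4.4227) + (0.5977) + (-1.8773) = -36.8227
Denominator Σ(y_t−ȳ)² = 132.4788
r_1 = -36.8227 / 132.4788 = -0.278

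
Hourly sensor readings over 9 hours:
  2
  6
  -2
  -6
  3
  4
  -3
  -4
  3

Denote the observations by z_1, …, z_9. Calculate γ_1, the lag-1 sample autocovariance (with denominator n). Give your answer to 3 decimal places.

-0.605

Mean z̄ = (2 + 6 − 2 − 6 + 3 + 4 − 3 − 4 + 3)/9 = 0.3333
Σ_{t=1}^{8}(z_t−z̄)(z_{t+1}−z̄) = -5.4444
γ_1 = -5.4444 / 9 = -0.605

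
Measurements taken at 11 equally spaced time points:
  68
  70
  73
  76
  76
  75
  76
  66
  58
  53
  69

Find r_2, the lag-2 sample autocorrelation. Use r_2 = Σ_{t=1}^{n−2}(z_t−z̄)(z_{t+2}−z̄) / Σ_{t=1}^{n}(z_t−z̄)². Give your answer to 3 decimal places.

0.125

Mean z̄ = (68 + 70 + 73 + 76 + 76 + 75 + 76 + 66 + 58 + 53 + 69)/11 = 69.0909
Numerator Σ_{t=1}^{9}(z_t−z̄)(z_{t+2}−z̄) = 73.4380
Denominator Σ(z_t−z̄)² = 586.9091
r_2 = 73.4380 / 586.9091 = 0.125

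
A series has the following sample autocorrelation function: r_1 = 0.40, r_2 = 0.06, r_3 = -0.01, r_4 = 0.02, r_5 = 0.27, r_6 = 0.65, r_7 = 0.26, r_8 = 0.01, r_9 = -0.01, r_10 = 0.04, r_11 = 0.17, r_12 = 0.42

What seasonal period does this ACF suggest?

The largest autocorrelation is r_6 = 0.65, with a weaker echo at lag 12 (0.42); the remaining lags stay at or below 0.40. The elevated value at lag 1 (0.40), dropping to 0.06 at lag 2, reflects decaying short-term dependence rather than seasonality.
The dominant spike at lag 6 indicates a seasonal period of 6.

6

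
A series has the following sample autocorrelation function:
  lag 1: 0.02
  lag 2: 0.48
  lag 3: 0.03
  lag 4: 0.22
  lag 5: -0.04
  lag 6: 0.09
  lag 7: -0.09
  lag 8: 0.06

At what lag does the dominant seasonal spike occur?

2

The largest autocorrelation is r_2 = 0.48, with a weaker echo at lag 4 (0.22); the remaining lags stay at or below 0.09.
The dominant spike at lag 2 indicates a seasonal period of 2.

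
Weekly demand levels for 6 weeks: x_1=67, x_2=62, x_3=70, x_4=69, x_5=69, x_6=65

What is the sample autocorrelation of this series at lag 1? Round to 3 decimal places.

-0.196

Mean x̄ = (67 + 62 + 70 + 69 + 69 + 65)/6 = 67.0000
Deviations from mean: 0.0000, -5.0000, 3.0000, 2.0000, 2.0000, -2.0000
Σ(x_t−x̄)(x_{t+1}−x̄) = (0.0000) + (-15.0000) + (6.0000) + (4.0000) + (-4.0000) = -9.0000
Denominator Σ(x_t−x̄)² = 46.0000
r_1 = -9.0000 / 46.0000 = -0.196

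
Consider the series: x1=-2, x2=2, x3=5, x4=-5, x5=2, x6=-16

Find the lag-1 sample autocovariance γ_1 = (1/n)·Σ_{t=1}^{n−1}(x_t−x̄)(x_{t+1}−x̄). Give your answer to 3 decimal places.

-9.519

Mean x̄ = (-2 + 2 + 5 − 5 + 2 − 16)/6 = -2.3333
Deviations: 0.3333, 4.3333, 7.3333, -2.6667, 4.3333, -13.6667
Σ_{t=1}^{5}(x_t−x̄)(x_{t+1}−x̄) = -57.1111
γ_1 = -57.1111 / 6 = -9.519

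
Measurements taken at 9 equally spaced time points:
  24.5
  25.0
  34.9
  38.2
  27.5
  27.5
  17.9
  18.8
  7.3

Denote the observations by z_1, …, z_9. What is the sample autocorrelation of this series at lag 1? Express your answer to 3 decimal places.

Mean z̄ = (24.5 + 25.0 + 34.9 + 38.2 + 27.5 + 27.5 + 17.9 + 18.8 + 7.3)/9 = 24.6222
Numerator Σ_{t=1}^{8}(z_t−z̄)(z_{t+1}−z̄) = 311.3884
Denominator Σ(z_t−z̄)² = 685.8556
r_1 = 311.3884 / 685.8556 = 0.454

0.454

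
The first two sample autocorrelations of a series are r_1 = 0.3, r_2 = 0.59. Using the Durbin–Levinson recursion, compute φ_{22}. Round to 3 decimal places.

0.549

φ_{22} = (r_2 − r_1²) / (1 − r_1²)
r_1² = (0.3)² = 0.09
Numerator = 0.59 − 0.0900 = 0.5000; denominator = 1 − 0.0900 = 0.9100
φ_{22} = 0.5000 / 0.9100 = 0.549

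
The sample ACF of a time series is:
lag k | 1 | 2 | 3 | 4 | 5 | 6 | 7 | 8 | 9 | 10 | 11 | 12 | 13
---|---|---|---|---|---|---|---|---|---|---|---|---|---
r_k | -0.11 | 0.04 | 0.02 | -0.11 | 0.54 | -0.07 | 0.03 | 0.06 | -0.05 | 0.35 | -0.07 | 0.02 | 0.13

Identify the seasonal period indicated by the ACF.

The largest autocorrelation is r_5 = 0.54, with a weaker echo at lag 10 (0.35); the remaining lags stay at or below 0.13.
The dominant spike at lag 5 indicates a seasonal period of 5.

5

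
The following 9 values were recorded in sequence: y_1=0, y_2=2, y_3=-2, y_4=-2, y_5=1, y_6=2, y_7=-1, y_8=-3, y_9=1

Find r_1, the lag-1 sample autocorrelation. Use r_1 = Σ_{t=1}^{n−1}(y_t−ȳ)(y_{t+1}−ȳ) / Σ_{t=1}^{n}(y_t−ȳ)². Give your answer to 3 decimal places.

Mean ȳ = (0 + 2 − 2 − 2 + 1 + 2 − 1 − 3 + 1)/9 = -0.2222
Numerator Σ_{t=1}^{8}(y_t−ȳ)(y_{t+1}−ȳ) = -2.7160
Denominator Σ(y_t−ȳ)² = 27.5556
r_1 = -2.7160 / 27.5556 = -0.099

-0.099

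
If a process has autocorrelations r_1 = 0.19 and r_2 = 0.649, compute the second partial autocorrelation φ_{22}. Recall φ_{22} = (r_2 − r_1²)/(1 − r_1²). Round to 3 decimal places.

0.636

φ_{22} = (r_2 − r_1²) / (1 − r_1²)
r_1² = (0.19)² = 0.0361
Numerator = 0.649 − 0.0361 = 0.6129; denominator = 1 − 0.0361 = 0.9639
φ_{22} = 0.6129 / 0.9639 = 0.636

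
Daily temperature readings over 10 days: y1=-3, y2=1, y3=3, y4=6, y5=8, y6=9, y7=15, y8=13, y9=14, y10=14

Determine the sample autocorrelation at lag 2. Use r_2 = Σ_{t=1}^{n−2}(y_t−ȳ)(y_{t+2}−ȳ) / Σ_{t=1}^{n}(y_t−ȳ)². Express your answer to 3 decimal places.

Mean ȳ = (-3 + 1 + 3 + 6 + 8 + 9 + 15 + 13 + 14 + 14)/10 = 8.0000
Numerator Σ_{t=1}^{8}(y_t−ȳ)(y_{t+2}−ȳ) = 144.0000
Denominator Σ(y_t−ȳ)² = 346.0000
r_2 = 144.0000 / 346.0000 = 0.416

0.416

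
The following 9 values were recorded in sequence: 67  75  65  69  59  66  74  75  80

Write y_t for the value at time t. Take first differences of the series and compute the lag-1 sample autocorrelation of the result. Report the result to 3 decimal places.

First differences Δy: 8, -10, 4, -10, 7, 8, 1, 5
Mean of differences = 1.6250
Numerator Σ(Δy_t−Δȳ)(Δy_{t+1}−Δȳ) = -163.6406
Denominator Σ(Δy_t−Δȳ)² = 397.8750
r_1(Δy) = -163.6406 / 397.8750 = -0.411

-0.411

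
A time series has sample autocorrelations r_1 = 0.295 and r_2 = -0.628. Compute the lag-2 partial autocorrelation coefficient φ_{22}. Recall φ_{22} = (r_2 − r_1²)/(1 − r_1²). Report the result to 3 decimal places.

φ_{22} = (r_2 − r_1²) / (1 − r_1²)
r_1² = (0.295)² = 0.087025
Numerator = -0.628 − 0.0870 = -0.7150; denominator = 1 − 0.0870 = 0.9130
φ_{22} = -0.7150 / 0.9130 = -0.783

-0.783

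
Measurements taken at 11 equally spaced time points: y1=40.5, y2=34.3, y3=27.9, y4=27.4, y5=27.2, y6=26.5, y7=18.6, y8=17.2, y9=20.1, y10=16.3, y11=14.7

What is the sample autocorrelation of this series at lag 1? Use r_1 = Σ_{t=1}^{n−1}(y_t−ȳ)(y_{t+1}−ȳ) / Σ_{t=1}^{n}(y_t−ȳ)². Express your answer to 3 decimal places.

Mean ȳ = (40.5 + 34.3 + 27.9 + 27.4 + 27.2 + 26.5 + 18.6 + 17.2 + 20.1 + 16.3 + 14.7)/11 = 24.6091
Numerator Σ_{t=1}^{10}(y_t−ȳ)(y_{t+1}−ȳ) = 393.5736
Denominator Σ(y_t−ȳ)² = 653.9091
r_1 = 393.5736 / 653.9091 = 0.602

0.602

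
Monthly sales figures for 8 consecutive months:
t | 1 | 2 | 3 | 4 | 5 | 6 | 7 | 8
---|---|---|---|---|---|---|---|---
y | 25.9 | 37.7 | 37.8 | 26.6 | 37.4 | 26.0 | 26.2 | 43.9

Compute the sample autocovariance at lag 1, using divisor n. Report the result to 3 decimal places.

-16.135

Mean ȳ = (25.9 + 37.7 + 37.8 + 26.6 + 37.4 + 26.0 + 26.2 + 43.9)/8 = 32.6875
Deviations: -6.7875, 5.0125, 5.1125, -6.0875, 4.7125, -6.6875, -6.4875, 11.2125
Σ_{t=1}^{7}(y_t−ȳ)(y_{t+1}−ȳ) = -129.0764
γ_1 = -129.0764 / 8 = -16.135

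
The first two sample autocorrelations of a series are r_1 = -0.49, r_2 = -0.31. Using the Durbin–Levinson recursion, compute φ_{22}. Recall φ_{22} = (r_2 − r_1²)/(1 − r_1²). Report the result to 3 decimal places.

-0.724

φ_{22} = (r_2 − r_1²) / (1 − r_1²)
r_1² = (-0.49)² = 0.2401
Numerator = -0.31 − 0.2401 = -0.5501; denominator = 1 − 0.2401 = 0.7599
φ_{22} = -0.5501 / 0.7599 = -0.724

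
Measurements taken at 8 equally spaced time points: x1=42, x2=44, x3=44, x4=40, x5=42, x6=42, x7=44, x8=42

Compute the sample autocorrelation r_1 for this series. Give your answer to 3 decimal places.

-0.161

Mean x̄ = (42 + 44 + 44 + 40 + 42 + 42 + 44 + 42)/8 = 42.5000
Deviations from mean: -0.5000, 1.5000, 1.5000, -2.5000, -0.5000, -0.5000, 1.5000, -0.5000
Σ(x_t−x̄)(x_{t+1}−x̄) = (-0.7500) + (2.2500) + (-3.7500) + (1.2500) + (0.2500) + (-0.7500) + (-0.7500) = -2.2500
Denominator Σ(x_t−x̄)² = 14.0000
r_1 = -2.2500 / 14.0000 = -0.161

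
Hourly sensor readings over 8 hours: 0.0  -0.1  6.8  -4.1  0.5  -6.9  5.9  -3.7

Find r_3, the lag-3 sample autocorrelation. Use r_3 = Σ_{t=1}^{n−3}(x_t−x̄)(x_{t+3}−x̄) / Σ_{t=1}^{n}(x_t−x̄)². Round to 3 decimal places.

Mean x̄ = (0.0 − 0.1 + 6.8 − 4.1 + 0.5 − 6.9 + 5.9 − 3.7)/8 = -0.2000
Numerator Σ_{t=1}^{5}(x_t−x̄)(x_{t+3}−x̄) = -73.8500
Denominator Σ(x_t−x̄)² = 159.1000
r_3 = -73.8500 / 159.1000 = -0.464

-0.464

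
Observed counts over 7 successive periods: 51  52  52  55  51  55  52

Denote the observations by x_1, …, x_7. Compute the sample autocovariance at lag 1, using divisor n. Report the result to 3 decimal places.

-1.312

Mean x̄ = (51 + 52 + 52 + 55 + 51 + 55 + 52)/7 = 52.5714
Σ_{t=1}^{6}(x_t−x̄)(x_{t+1}−x̄) = -9.1837
γ_1 = -9.1837 / 7 = -1.312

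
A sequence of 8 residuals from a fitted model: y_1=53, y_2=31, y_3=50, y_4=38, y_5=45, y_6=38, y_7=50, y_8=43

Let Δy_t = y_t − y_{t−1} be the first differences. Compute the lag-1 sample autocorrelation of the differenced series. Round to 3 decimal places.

First differences Δy: -22, 19, -12, 7, -7, 12, -7
Mean of differences = -1.4286
Numerator Σ(Δy_t−Δȳ)(Δy_{t+1}−Δȳ) = -921.8980
Denominator Σ(Δy_t−Δȳ)² = 1265.7143
r_1(Δy) = -921.8980 / 1265.7143 = -0.728

-0.728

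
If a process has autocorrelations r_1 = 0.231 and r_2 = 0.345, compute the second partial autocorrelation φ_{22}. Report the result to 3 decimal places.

φ_{22} = (r_2 − r_1²) / (1 − r_1²)
r_1² = (0.231)² = 0.053361
Numerator = 0.345 − 0.0534 = 0.2916; denominator = 1 − 0.0534 = 0.9466
φ_{22} = 0.2916 / 0.9466 = 0.308

0.308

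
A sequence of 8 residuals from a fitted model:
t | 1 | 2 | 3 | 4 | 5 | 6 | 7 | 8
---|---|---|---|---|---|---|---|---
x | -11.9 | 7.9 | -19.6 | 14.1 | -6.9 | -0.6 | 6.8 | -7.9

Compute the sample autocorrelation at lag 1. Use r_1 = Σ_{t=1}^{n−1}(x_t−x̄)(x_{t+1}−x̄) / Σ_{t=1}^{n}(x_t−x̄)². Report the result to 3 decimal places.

Mean x̄ = (-11.9 + 7.9 − 19.6 + 14.1 − 6.9 − 0.6 + 6.8 − 7.9)/8 = -2.2625
Deviations from mean: -9.6375, 10.1625, -17.3375, 16.3625, -4.6375, 1.6625, 9.0625, -5.6375
Numerator Σ_{t=1}^{7}(x_t−x̄)(x_{t+1}−x̄) = -677.4327
Denominator Σ(x_t−x̄)² = 902.6588
r_1 = -677.4327 / 902.6588 = -0.750

-0.750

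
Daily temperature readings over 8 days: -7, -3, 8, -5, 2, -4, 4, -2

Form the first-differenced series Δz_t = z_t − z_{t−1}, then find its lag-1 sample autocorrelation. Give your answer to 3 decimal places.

First differences Δz: 4, 11, -13, 7, -6, 8, -6
Mean of differences = 0.7143
Numerator Σ(Δz_t−Δz̄)(Δz_{t+1}−Δz̄) = -333.5102
Denominator Σ(Δz_t−Δz̄)² = 487.4286
r_1(Δz) = -333.5102 / 487.4286 = -0.684

-0.684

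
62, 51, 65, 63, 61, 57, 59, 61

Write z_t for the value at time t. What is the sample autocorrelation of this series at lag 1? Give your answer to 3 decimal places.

-0.355

Mean z̄ = (62 + 51 + 65 + 63 + 61 + 57 + 59 + 61)/8 = 59.8750
Deviations from mean: 2.1250, -8.8750, 5.1250, 3.1250, 1.1250, -2.8750, -0.8750, 1.1250
Σ(z_t−z̄)(z_{t+1}−z̄) = (-18.8594) + (-45.4844) + (16.0156) + (3.5156) + (-3.2344) + (2.5156) + (-0.9844) = -46.5156
Denominator Σ(z_t−z̄)² = 130.8750
r_1 = -46.5156 / 130.8750 = -0.355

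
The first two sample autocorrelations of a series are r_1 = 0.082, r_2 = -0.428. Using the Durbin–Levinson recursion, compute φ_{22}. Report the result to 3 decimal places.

-0.438

φ_{22} = (r_2 − r_1²) / (1 − r_1²)
r_1² = (0.082)² = 0.006724
Numerator = -0.428 − 0.0067 = -0.4347; denominator = 1 − 0.0067 = 0.9933
φ_{22} = -0.4347 / 0.9933 = -0.438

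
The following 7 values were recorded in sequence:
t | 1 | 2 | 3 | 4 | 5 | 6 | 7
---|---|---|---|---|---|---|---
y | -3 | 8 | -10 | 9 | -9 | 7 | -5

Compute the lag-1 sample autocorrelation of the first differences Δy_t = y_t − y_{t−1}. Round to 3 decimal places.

-0.891

First differences Δy: 11, -18, 19, -18, 16, -12
Mean of differences = -0.3333
Numerator Σ(Δy_t−Δȳ)(Δy_{t+1}−Δȳ) = -1362.4444
Denominator Σ(Δy_t−Δȳ)² = 1529.3333
r_1(Δy) = -1362.4444 / 1529.3333 = -0.891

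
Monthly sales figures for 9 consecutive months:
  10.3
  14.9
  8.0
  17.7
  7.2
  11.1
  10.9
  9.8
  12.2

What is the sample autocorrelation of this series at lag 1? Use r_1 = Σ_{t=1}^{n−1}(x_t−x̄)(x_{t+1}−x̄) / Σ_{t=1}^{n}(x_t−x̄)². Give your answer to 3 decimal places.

Mean x̄ = (10.3 + 14.9 + 8.0 + 17.7 + 7.2 + 11.1 + 10.9 + 9.8 + 12.2)/9 = 11.3444
Numerator Σ_{t=1}^{8}(x_t−x̄)(x_{t+1}−x̄) = -62.7142
Denominator Σ(x_t−x̄)² = 85.8622
r_1 = -62.7142 / 85.8622 = -0.730

-0.730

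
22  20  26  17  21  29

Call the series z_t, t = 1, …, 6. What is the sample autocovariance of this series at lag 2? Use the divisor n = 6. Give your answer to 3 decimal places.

-4.833

Mean z̄ = (22 + 20 + 26 + 17 + 21 + 29)/6 = 22.5000
Σ_{t=1}^{4}(z_t−z̄)(z_{t+2}−z̄) = -29.0000
γ_2 = -29.0000 / 6 = -4.833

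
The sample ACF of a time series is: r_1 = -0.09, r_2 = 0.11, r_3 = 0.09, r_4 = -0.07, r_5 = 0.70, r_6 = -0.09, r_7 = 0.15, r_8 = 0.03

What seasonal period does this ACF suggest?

The largest autocorrelation is r_5 = 0.70; the remaining lags stay at or below 0.15.
The dominant spike at lag 5 indicates a seasonal period of 5.

5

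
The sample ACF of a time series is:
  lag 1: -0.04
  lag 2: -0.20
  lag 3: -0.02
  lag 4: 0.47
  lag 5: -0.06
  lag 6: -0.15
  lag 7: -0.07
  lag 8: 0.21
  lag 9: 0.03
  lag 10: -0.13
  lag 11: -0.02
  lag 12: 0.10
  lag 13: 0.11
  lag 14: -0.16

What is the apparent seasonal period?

The largest autocorrelation is r_4 = 0.47, with a weaker echo at lag 8 (0.21); the remaining lags stay at or below 0.11.
The dominant spike at lag 4 indicates a seasonal period of 4.

4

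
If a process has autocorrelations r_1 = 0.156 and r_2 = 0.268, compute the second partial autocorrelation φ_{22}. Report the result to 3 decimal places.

φ_{22} = (r_2 − r_1²) / (1 − r_1²)
r_1² = (0.156)² = 0.024336
Numerator = 0.268 − 0.0243 = 0.2437; denominator = 1 − 0.0243 = 0.9757
φ_{22} = 0.2437 / 0.9757 = 0.250

0.250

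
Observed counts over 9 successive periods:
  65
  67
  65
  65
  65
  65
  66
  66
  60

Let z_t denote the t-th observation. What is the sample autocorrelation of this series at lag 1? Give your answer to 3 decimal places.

Mean z̄ = (65 + 67 + 65 + 65 + 65 + 65 + 66 + 66 + 60)/9 = 64.8889
Numerator Σ_{t=1}^{8}(z_t−z̄)(z_{t+1}−z̄) = -3.5679
Denominator Σ(z_t−z̄)² = 30.8889
r_1 = -3.5679 / 30.8889 = -0.116

-0.116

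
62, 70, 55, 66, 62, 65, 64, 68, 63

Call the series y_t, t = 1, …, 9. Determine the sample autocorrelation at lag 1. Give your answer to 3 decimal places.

-0.639

Mean ȳ = (62 + 70 + 55 + 66 + 62 + 65 + 64 + 68 + 63)/9 = 63.8889
Numerator Σ_{t=1}^{8}(y_t−ȳ)(y_{t+1}−ȳ) = -93.7901
Denominator Σ(y_t−ȳ)² = 146.8889
r_1 = -93.7901 / 146.8889 = -0.639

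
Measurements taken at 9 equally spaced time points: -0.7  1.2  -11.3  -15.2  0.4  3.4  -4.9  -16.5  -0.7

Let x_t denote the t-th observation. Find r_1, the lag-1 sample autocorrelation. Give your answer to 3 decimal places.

Mean x̄ = (-0.7 + 1.2 − 11.3 − 15.2 + 0.4 + 3.4 − 4.9 − 16.5 − 0.7)/9 = -4.9222
Numerator Σ_{t=1}^{8}(x_t−x̄)(x_{t+1}−x̄) = -7.0116
Denominator Σ(x_t−x̄)² = 451.0756
r_1 = -7.0116 / 451.0756 = -0.016

-0.016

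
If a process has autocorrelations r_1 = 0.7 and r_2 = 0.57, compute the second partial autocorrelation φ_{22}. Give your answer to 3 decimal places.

0.157

φ_{22} = (r_2 − r_1²) / (1 − r_1²)
r_1² = (0.7)² = 0.49
Numerator = 0.57 − 0.4900 = 0.0800; denominator = 1 − 0.4900 = 0.5100
φ_{22} = 0.0800 / 0.5100 = 0.157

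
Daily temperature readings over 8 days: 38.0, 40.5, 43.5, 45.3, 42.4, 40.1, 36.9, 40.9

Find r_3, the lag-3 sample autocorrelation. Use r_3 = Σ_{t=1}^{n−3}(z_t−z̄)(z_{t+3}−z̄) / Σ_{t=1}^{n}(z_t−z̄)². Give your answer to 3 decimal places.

-0.623

Mean z̄ = (38.0 + 40.5 + 43.5 + 45.3 + 42.4 + 40.1 + 36.9 + 40.9)/8 = 40.9500
Numerator Σ_{t=1}^{5}(z_t−z̄)(z_{t+3}−z̄) = -33.3425
Denominator Σ(z_t−z̄)² = 53.5600
r_3 = -33.3425 / 53.5600 = -0.623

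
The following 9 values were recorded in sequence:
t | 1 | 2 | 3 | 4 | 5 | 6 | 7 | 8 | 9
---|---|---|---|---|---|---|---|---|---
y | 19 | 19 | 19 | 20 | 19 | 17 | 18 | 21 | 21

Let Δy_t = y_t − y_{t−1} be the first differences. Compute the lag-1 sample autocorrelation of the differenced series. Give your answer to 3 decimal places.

First differences Δy: 0, 0, 1, -1, -2, 1, 3, 0
Mean of differences = 0.2500
Numerator Σ(Δy_t−Δȳ)(Δy_{t+1}−Δȳ) = 1.4375
Denominator Σ(Δy_t−Δȳ)² = 15.5000
r_1(Δy) = 1.4375 / 15.5000 = 0.093

0.093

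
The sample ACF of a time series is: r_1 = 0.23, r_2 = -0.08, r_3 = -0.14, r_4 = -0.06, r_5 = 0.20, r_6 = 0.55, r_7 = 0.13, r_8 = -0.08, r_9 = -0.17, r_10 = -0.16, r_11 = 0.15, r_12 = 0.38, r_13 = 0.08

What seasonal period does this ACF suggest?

6

The largest autocorrelation is r_6 = 0.55, with a weaker echo at lag 12 (0.38); the remaining lags stay at or below 0.23.
The dominant spike at lag 6 indicates a seasonal period of 6.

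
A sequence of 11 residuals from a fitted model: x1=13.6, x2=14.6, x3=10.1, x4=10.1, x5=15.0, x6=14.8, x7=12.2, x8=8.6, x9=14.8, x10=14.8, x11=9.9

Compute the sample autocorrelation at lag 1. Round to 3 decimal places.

-0.108

Mean x̄ = (13.6 + 14.6 + 10.1 + 10.1 + 15.0 + 14.8 + 12.2 + 8.6 + 14.8 + 14.8 + 9.9)/11 = 12.5909
Numerator Σ_{t=1}^{10}(x_t−x̄)(x_{t+1}−x̄) = -6.6355
Denominator Σ(x_t−x̄)² = 61.2291
r_1 = -6.6355 / 61.2291 = -0.108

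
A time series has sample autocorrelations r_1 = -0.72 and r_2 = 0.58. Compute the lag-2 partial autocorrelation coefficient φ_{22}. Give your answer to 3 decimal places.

0.128

φ_{22} = (r_2 − r_1²) / (1 − r_1²)
r_1² = (-0.72)² = 0.5184
Numerator = 0.58 − 0.5184 = 0.0616; denominator = 1 − 0.5184 = 0.4816
φ_{22} = 0.0616 / 0.4816 = 0.128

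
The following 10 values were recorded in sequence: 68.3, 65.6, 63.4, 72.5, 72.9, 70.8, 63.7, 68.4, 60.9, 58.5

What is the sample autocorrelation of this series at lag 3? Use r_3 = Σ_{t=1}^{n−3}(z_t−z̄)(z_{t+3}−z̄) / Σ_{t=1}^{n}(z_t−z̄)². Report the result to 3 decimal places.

Mean z̄ = (68.3 + 65.6 + 63.4 + 72.5 + 72.9 + 70.8 + 63.7 + 68.4 + 60.9 + 58.5)/10 = 66.5000
Numerator Σ_{t=1}^{7}(z_t−z̄)(z_{t+3}−z̄) = -14.6100
Denominator Σ(z_t−z̄)² = 215.9200
r_3 = -14.6100 / 215.9200 = -0.068

-0.068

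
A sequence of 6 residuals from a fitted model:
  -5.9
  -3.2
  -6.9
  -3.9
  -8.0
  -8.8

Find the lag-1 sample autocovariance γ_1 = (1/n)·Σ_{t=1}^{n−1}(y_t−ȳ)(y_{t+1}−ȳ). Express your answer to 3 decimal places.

Mean ȳ = (-5.9 − 3.2 − 6.9 − 3.9 − 8.0 − 8.8)/6 = -6.1167
Deviations: 0.2167, 2.9167, -0.7833, 2.2167, -1.8833, -2.6833
Σ_{t=1}^{5}(y_t−ȳ)(y_{t+1}−ȳ) = -2.5103
γ_1 = -2.5103 / 6 = -0.418

-0.418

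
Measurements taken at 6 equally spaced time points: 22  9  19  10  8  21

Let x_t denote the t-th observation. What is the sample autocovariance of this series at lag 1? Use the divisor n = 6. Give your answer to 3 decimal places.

-15.894

Mean x̄ = (22 + 9 + 19 + 10 + 8 + 21)/6 = 14.8333
Deviations: 7.1667, -5.8333, 4.1667, -4.8333, -6.8333, 6.1667
Σ_{t=1}^{5}(x_t−x̄)(x_{t+1}−x̄) = -95.3611
γ_1 = -95.3611 / 6 = -15.894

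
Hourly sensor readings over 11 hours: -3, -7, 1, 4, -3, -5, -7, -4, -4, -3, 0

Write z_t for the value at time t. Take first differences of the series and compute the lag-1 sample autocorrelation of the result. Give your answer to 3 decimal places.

First differences Δz: -4, 8, 3, -7, -2, -2, 3, 0, 1, 3
Mean of differences = 0.3000
Numerator Σ(Δz_t−Δz̄)(Δz_{t+1}−Δz̄) = -15.2900
Denominator Σ(Δz_t−Δz̄)² = 164.1000
r_1(Δz) = -15.2900 / 164.1000 = -0.093

-0.093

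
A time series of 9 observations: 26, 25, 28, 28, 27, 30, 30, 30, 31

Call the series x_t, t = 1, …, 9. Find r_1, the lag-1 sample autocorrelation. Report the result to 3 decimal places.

0.507

Mean x̄ = (26 + 25 + 28 + 28 + 27 + 30 + 30 + 30 + 31)/9 = 28.3333
Numerator Σ_{t=1}^{8}(x_t−x̄)(x_{t+1}−x̄) = 17.2222
Denominator Σ(x_t−x̄)² = 34.0000
r_1 = 17.2222 / 34.0000 = 0.507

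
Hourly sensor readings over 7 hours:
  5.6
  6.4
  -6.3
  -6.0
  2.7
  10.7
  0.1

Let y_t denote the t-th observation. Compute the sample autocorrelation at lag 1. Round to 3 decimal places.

Mean ȳ = (5.6 + 6.4 − 6.3 − 6.0 + 2.7 + 10.7 + 0.1)/7 = 1.8857
Numerator Σ_{t=1}^{6}(y_t−ȳ)(y_{t+1}−ȳ) = 29.3812
Denominator Σ(y_t−ȳ)² = 244.9086
r_1 = 29.3812 / 244.9086 = 0.120

0.120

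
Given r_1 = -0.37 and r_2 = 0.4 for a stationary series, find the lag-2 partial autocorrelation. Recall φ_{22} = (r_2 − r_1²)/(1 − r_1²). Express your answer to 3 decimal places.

φ_{22} = (r_2 − r_1²) / (1 − r_1²)
r_1² = (-0.37)² = 0.1369
Numerator = 0.4 − 0.1369 = 0.2631; denominator = 1 − 0.1369 = 0.8631
φ_{22} = 0.2631 / 0.8631 = 0.305

0.305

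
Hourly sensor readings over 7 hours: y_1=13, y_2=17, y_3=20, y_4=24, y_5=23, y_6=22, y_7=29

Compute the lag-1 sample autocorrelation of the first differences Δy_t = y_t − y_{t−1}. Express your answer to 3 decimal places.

First differences Δy: 4, 3, 4, -1, -1, 7
Mean of differences = 2.6667
Numerator Σ(Δy_t−Δȳ)(Δy_{t+1}−Δȳ) = -6.4444
Denominator Σ(Δy_t−Δȳ)² = 49.3333
r_1(Δy) = -6.4444 / 49.3333 = -0.131

-0.131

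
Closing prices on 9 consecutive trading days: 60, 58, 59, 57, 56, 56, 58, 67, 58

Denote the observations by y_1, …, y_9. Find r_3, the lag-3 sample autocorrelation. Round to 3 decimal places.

Mean ȳ = (60 + 58 + 59 + 57 + 56 + 56 + 58 + 67 + 58)/9 = 58.7778
Numerator Σ_{t=1}^{6}(y_t−ȳ)(y_{t+3}−ȳ) = -19.9259
Denominator Σ(y_t−ȳ)² = 89.5556
r_3 = -19.9259 / 89.5556 = -0.222

-0.222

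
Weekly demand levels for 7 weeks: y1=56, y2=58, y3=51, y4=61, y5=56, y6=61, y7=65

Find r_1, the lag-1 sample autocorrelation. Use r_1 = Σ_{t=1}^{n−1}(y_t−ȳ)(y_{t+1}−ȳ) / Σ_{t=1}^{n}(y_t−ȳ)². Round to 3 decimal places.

-0.091

Mean ȳ = (56 + 58 + 51 + 61 + 56 + 61 + 65)/7 = 58.2857
Deviations from mean: -2.2857, -0.2857, -7.2857, 2.7143, -2.2857, 2.7143, 6.7143
Numerator Σ_{t=1}^{6}(y_t−ȳ)(y_{t+1}−ȳ) = -11.2245
Denominator Σ(y_t−ȳ)² = 123.4286
r_1 = -11.2245 / 123.4286 = -0.091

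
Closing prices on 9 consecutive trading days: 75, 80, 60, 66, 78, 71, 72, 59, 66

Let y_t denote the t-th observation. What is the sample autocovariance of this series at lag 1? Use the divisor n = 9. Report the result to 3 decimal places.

-1.272

Mean ȳ = (75 + 80 + 60 + 66 + 78 + 71 + 72 + 59 + 66)/9 = 69.6667
Σ_{t=1}^{8}(y_t−ȳ)(y_{t+1}−ȳ) = -11.4444
γ_1 = -11.4444 / 9 = -1.272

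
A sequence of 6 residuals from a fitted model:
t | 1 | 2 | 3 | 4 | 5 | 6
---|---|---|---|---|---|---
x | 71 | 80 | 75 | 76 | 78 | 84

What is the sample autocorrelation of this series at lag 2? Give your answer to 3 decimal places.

0.008

Mean x̄ = (71 + 80 + 75 + 76 + 78 + 84)/6 = 77.3333
Deviations from mean: -6.3333, 2.6667, -2.3333, -1.3333, 0.6667, 6.6667
Σ(x_t−x̄)(x_{t+2}−x̄) = (14.7778) + (-3.5556) + (-1.5556) + (-8.8889) = 0.7778
Denominator Σ(x_t−x̄)² = 99.3333
r_2 = 0.7778 / 99.3333 = 0.008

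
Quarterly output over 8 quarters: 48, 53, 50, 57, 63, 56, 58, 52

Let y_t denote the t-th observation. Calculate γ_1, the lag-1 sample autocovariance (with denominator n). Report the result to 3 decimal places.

4.311

Mean ȳ = (48 + 53 + 50 + 57 + 63 + 56 + 58 + 52)/8 = 54.6250
Deviations: -6.6250, -1.6250, -4.6250, 2.3750, 8.3750, 1.3750, 3.3750, -2.6250
Σ_{t=1}^{7}(y_t−ȳ)(y_{t+1}−ȳ) = 34.4844
γ_1 = 34.4844 / 8 = 4.311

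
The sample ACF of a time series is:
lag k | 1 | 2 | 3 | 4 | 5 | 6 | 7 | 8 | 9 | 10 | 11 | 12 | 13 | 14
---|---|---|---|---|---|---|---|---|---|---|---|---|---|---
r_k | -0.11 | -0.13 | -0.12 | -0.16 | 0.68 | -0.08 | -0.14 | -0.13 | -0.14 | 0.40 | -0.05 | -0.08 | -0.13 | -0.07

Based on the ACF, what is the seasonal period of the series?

5

The largest autocorrelation is r_5 = 0.68, with a weaker echo at lag 10 (0.40); the remaining lags stay at or below -0.05.
The dominant spike at lag 5 indicates a seasonal period of 5.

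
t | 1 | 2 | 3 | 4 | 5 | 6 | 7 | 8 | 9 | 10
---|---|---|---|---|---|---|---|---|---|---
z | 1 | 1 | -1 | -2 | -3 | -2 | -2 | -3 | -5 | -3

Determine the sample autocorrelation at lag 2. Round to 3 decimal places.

0.100

Mean z̄ = (1 + 1 − 1 − 2 − 3 − 2 − 2 − 3 − 5 − 3)/10 = -1.9000
Numerator Σ_{t=1}^{8}(z_t−z̄)(z_{t+2}−z̄) = 3.0800
Denominator Σ(z_t−z̄)² = 30.9000
r_2 = 3.0800 / 30.9000 = 0.100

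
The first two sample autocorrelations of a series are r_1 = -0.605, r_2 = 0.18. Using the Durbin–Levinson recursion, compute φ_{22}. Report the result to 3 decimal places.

-0.293

φ_{22} = (r_2 − r_1²) / (1 − r_1²)
r_1² = (-0.605)² = 0.366025
Numerator = 0.18 − 0.3660 = -0.1860; denominator = 1 − 0.3660 = 0.6340
φ_{22} = -0.1860 / 0.6340 = -0.293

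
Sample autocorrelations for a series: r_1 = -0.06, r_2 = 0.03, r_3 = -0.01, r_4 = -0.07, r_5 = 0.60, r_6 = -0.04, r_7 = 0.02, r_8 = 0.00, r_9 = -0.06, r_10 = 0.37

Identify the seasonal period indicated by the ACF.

The largest autocorrelation is r_5 = 0.60, with a weaker echo at lag 10 (0.37); the remaining lags stay at or below 0.03.
The dominant spike at lag 5 indicates a seasonal period of 5.

5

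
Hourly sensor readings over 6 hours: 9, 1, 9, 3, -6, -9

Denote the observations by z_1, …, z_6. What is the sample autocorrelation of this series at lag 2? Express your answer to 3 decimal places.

Mean z̄ = (9 + 1 + 9 + 3 − 6 − 9)/6 = 1.1667
Deviations from mean: 7.8333, -0.1667, 7.8333, 1.8333, -7.1667, -10.1667
Numerator Σ_{t=1}^{4}(z_t−z̄)(z_{t+2}−z̄) = -13.7222
Denominator Σ(z_t−z̄)² = 280.8333
r_2 = -13.7222 / 280.8333 = -0.049

-0.049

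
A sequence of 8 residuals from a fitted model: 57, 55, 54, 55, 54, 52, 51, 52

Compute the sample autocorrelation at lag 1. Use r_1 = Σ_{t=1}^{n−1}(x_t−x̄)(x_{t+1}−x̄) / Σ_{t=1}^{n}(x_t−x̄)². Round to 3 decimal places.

Mean x̄ = (57 + 55 + 54 + 55 + 54 + 52 + 51 + 52)/8 = 53.7500
Deviations from mean: 3.2500, 1.2500, 0.2500, 1.2500, 0.2500, -1.7500, -2.7500, -1.7500
Numerator Σ_{t=1}^{7}(x_t−x̄)(x_{t+1}−x̄) = 14.1875
Denominator Σ(x_t−x̄)² = 27.5000
r_1 = 14.1875 / 27.5000 = 0.516

0.516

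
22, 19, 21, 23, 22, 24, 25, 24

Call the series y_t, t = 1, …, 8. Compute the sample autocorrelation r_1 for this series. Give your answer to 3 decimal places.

0.490

Mean ȳ = (22 + 19 + 21 + 23 + 22 + 24 + 25 + 24)/8 = 22.5000
Deviations from mean: -0.5000, -3.5000, -1.5000, 0.5000, -0.5000, 1.5000, 2.5000, 1.5000
Σ(y_t−ȳ)(y_{t+1}−ȳ) = (1.7500) + (5.2500) + (-0.7500) + (-0.2500) + (-0.7500) + (3.7500) + (3.7500) = 12.7500
Denominator Σ(y_t−ȳ)² = 26.0000
r_1 = 12.7500 / 26.0000 = 0.490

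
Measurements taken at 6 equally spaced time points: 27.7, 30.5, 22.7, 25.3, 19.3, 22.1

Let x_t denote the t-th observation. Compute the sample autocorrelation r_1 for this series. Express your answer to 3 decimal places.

Mean x̄ = (27.7 + 30.5 + 22.7 + 25.3 + 19.3 + 22.1)/6 = 24.6000
Σ(x_t−x̄)(x_{t+1}−x̄) = (18.2900) + (-11.2100) + (-1.3300) + (-3.7100) + (13.2500) = 15.2900
Denominator Σ(x_t−x̄)² = 82.8600
r_1 = 15.2900 / 82.8600 = 0.185

0.185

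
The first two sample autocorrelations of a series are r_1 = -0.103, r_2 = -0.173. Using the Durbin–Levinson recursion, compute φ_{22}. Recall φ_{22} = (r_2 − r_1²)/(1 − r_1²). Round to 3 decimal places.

φ_{22} = (r_2 − r_1²) / (1 − r_1²)
r_1² = (-0.103)² = 0.010609
Numerator = -0.173 − 0.0106 = -0.1836; denominator = 1 − 0.0106 = 0.9894
φ_{22} = -0.1836 / 0.9894 = -0.186

-0.186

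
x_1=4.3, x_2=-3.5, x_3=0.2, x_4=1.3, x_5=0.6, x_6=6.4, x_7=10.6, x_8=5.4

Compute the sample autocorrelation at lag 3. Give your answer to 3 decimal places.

Mean x̄ = (4.3 − 3.5 + 0.2 + 1.3 + 0.6 + 6.4 + 10.6 + 5.4)/8 = 3.1625
Σ(x_t−x̄)(x_{t+3}−x̄) = (-2.1186) + (17.0727) + (-9.5911) + (-13.8523) + (-5.7336) = -14.2230
Denominator Σ(x_t−x̄)² = 135.2988
r_3 = -14.2230 / 135.2988 = -0.105

-0.105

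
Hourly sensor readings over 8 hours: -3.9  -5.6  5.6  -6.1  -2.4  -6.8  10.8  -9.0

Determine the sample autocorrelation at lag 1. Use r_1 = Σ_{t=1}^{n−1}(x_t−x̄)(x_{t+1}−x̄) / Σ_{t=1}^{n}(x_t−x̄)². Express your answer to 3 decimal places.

-0.605

Mean x̄ = (-3.9 − 5.6 + 5.6 − 6.1 − 2.4 − 6.8 + 10.8 − 9.0)/8 = -2.1750
Deviations from mean: -1.7250, -3.4250, 7.7750, -3.9250, -0.2250, -4.6250, 12.9750, -6.8250
Σ(x_t−x̄)(x_{t+1}−x̄) = (5.9081) + (-26.6294) + (-30.5169) + (0.8831) + (1.0406) + (-60.0094) + (-88.5544) = -197.8781
Denominator Σ(x_t−x̄)² = 326.9350
r_1 = -197.8781 / 326.9350 = -0.605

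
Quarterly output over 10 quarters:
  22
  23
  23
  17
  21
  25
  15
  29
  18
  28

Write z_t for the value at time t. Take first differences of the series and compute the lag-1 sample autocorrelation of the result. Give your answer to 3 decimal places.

-0.772

First differences Δz: 1, 0, -6, 4, 4, -10, 14, -11, 10
Mean of differences = 0.6667
Numerator Σ(Δz_t−Δz̄)(Δz_{t+1}−Δz̄) = -449.1111
Denominator Σ(Δz_t−Δz̄)² = 582.0000
r_1(Δz) = -449.1111 / 582.0000 = -0.772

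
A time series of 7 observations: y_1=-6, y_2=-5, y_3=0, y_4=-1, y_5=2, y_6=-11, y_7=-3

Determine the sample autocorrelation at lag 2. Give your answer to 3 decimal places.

-0.089

Mean ȳ = (-6 − 5 + 0 − 1 + 2 − 11 − 3)/7 = -3.4286
Numerator Σ_{t=1}^{5}(y_t−ȳ)(y_{t+2}−ȳ) = -10.0816
Denominator Σ(y_t−ȳ)² = 113.7143
r_2 = -10.0816 / 113.7143 = -0.089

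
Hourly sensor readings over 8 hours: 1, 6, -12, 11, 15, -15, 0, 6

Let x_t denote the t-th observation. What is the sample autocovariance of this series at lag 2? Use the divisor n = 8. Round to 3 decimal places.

Mean x̄ = (1 + 6 − 12 + 11 + 15 − 15 + 0 + 6)/8 = 1.5000
Deviations: -0.5000, 4.5000, -13.5000, 9.5000, 13.5000, -16.5000, -1.5000, 4.5000
Σ_{t=1}^{6}(x_t−x̄)(x_{t+2}−x̄) = -384.0000
γ_2 = -384.0000 / 8 = -48.000

-48.000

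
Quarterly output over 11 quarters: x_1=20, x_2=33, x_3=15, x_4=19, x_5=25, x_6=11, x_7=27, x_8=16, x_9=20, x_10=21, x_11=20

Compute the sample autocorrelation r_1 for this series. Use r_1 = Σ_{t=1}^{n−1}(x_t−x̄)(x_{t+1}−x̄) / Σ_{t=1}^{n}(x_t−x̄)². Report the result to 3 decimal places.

-0.568

Mean x̄ = (20 + 33 + 15 + 19 + 25 + 11 + 27 + 16 + 20 + 21 + 20)/11 = 20.6364
Numerator Σ_{t=1}^{10}(x_t−x̄)(x_{t+1}−x̄) = -205.8595
Denominator Σ(x_t−x̄)² = 362.5455
r_1 = -205.8595 / 362.5455 = -0.568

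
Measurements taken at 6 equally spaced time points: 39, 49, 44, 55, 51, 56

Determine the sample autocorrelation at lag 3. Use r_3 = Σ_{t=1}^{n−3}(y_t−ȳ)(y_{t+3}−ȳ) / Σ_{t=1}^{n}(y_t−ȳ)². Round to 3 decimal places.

Mean ȳ = (39 + 49 + 44 + 55 + 51 + 56)/6 = 49.0000
Deviations from mean: -10.0000, 0.0000, -5.0000, 6.0000, 2.0000, 7.0000
Numerator Σ_{t=1}^{3}(y_t−ȳ)(y_{t+3}−ȳ) = -95.0000
Denominator Σ(y_t−ȳ)² = 214.0000
r_3 = -95.0000 / 214.0000 = -0.444

-0.444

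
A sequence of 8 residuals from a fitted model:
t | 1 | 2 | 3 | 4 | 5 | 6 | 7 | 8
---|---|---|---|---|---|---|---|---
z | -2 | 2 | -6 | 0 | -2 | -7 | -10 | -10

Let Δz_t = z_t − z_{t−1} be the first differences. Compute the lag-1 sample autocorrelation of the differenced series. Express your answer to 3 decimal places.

-0.566

First differences Δz: 4, -8, 6, -2, -5, -3, 0
Mean of differences = -1.1429
Numerator Σ(Δz_t−Δz̄)(Δz_{t+1}−Δz̄) = -82.0204
Denominator Σ(Δz_t−Δz̄)² = 144.8571
r_1(Δz) = -82.0204 / 144.8571 = -0.566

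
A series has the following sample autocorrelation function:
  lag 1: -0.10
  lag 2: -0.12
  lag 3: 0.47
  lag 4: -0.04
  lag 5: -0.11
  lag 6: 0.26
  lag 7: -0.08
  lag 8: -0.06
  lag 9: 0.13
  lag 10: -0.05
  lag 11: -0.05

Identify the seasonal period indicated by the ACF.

The largest autocorrelation is r_3 = 0.47, with a weaker echo at lag 6 (0.26); the remaining lags stay at or below 0.13.
The dominant spike at lag 3 indicates a seasonal period of 3.

3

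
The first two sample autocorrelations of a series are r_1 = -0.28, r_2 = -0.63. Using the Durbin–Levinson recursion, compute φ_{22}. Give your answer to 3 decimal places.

φ_{22} = (r_2 − r_1²) / (1 − r_1²)
r_1² = (-0.28)² = 0.0784
Numerator = -0.63 − 0.0784 = -0.7084; denominator = 1 − 0.0784 = 0.9216
φ_{22} = -0.7084 / 0.9216 = -0.769

-0.769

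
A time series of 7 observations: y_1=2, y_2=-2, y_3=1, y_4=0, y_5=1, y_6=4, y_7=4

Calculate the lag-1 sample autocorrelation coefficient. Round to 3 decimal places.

0.225

Mean ȳ = (2 − 2 + 1 + 0 + 1 + 4 + 4)/7 = 1.4286
Deviations from mean: 0.5714, -3.4286, -0.4286, -1.4286, -0.4286, 2.5714, 2.5714
Σ(y_t−ȳ)(y_{t+1}−ȳ) = (-1.9592) + (1.4694) + (0.6122) + (0.6122) + (-1.1020) + (6.6122) = 6.2449
Denominator Σ(y_t−ȳ)² = 27.7143
r_1 = 6.2449 / 27.7143 = 0.225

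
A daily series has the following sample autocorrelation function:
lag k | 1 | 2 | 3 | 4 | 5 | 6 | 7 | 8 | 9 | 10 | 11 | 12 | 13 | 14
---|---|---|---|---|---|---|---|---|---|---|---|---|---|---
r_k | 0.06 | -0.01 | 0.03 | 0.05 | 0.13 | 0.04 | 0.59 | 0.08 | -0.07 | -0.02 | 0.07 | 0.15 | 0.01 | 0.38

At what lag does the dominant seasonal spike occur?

7

The largest autocorrelation is r_7 = 0.59, with a weaker echo at lag 14 (0.38); the remaining lags stay at or below 0.15.
The dominant spike at lag 7 indicates a seasonal period of 7.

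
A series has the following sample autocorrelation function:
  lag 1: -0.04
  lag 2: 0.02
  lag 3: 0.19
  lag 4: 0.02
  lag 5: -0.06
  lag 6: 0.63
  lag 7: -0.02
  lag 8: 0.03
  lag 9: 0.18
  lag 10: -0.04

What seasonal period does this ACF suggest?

6

The largest autocorrelation is r_6 = 0.63; the remaining lags stay at or below 0.19.
The dominant spike at lag 6 indicates a seasonal period of 6.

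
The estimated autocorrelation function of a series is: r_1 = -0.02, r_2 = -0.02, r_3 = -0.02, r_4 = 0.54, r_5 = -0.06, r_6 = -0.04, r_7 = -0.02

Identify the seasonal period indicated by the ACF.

4

The largest autocorrelation is r_4 = 0.54; the remaining lags stay at or below -0.02.
The dominant spike at lag 4 indicates a seasonal period of 4.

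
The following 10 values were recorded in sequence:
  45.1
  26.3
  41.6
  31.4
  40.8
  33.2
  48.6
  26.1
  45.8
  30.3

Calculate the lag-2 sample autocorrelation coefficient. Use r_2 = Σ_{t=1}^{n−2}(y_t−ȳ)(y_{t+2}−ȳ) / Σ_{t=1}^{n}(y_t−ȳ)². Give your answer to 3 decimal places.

0.622

Mean ȳ = (45.1 + 26.3 + 41.6 + 31.4 + 40.8 + 33.2 + 48.6 + 26.1 + 45.8 + 30.3)/10 = 36.9200
Numerator Σ_{t=1}^{8}(y_t−ȳ)(y_{t+2}−ȳ) = 396.5132
Denominator Σ(y_t−ȳ)² = 637.1360
r_2 = 396.5132 / 637.1360 = 0.622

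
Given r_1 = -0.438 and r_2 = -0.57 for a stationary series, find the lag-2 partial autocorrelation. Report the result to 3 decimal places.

-0.943

φ_{22} = (r_2 − r_1²) / (1 − r_1²)
r_1² = (-0.438)² = 0.191844
Numerator = -0.57 − 0.1918 = -0.7618; denominator = 1 − 0.1918 = 0.8082
φ_{22} = -0.7618 / 0.8082 = -0.943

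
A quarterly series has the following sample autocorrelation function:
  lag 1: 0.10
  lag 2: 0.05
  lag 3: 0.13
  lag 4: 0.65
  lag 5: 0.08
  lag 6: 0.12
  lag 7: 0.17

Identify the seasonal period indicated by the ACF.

The largest autocorrelation is r_4 = 0.65; the remaining lags stay at or below 0.17.
The dominant spike at lag 4 indicates a seasonal period of 4.

4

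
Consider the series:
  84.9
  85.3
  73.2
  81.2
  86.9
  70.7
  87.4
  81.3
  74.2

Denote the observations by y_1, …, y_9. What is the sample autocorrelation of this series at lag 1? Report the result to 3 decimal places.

Mean ȳ = (84.9 + 85.3 + 73.2 + 81.2 + 86.9 + 70.7 + 87.4 + 81.3 + 74.2)/9 = 80.5667
Numerator Σ_{t=1}^{8}(y_t−ȳ)(y_{t+1}−ȳ) = -144.5811
Denominator Σ(y_t−ȳ)² = 321.0800
r_1 = -144.5811 / 321.0800 = -0.450

-0.450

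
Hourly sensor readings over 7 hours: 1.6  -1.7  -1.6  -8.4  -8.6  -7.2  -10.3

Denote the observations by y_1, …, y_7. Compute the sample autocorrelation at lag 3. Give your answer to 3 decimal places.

Mean ȳ = (1.6 − 1.7 − 1.6 − 8.4 − 8.6 − 7.2 − 10.3)/7 = -5.1714
Deviations from mean: 6.7714, 3.4714, 3.5714, -3.2286, -3.4286, -2.0286, -5.1286
Numerator Σ_{t=1}^{4}(y_t−ȳ)(y_{t+3}−ȳ) = -24.4510
Denominator Σ(y_t−ȳ)² = 123.2543
r_3 = -24.4510 / 123.2543 = -0.198

-0.198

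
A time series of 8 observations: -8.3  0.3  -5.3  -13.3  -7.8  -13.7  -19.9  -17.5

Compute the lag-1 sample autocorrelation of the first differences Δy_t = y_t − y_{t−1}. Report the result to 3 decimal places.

-0.324

First differences Δy: 8.6, -5.6, -8.0, 5.5, -5.9, -6.2, 2.4
Mean of differences = -1.3143
Numerator Σ(Δy_t−Δȳ)(Δy_{t+1}−Δȳ) = -86.3859
Denominator Σ(Δy_t−Δȳ)² = 266.4886
r_1(Δy) = -86.3859 / 266.4886 = -0.324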